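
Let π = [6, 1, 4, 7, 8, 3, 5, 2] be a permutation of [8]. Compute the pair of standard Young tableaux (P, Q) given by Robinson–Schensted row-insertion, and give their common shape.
P = [1, 2, 5, 8] / [3, 7] / [4] / [6];  Q = [1, 3, 4, 5] / [2, 7] / [6] / [8];  common shape = (4, 2, 1, 1)

Row-insert the values π_1, π_2, … into P one at a time, bumping the leftmost entry strictly greater than the inserted value down to the next row. The recording tableau Q records, in position (i, j), the step at which that cell was added to P.
  Insert 6 (step 1): P = [6];  Q = [1]
  Insert 1 (step 2): P = [1] / [6];  Q = [1] / [2]
  Insert 4 (step 3): P = [1, 4] / [6];  Q = [1, 3] / [2]
  Insert 7 (step 4): P = [1, 4, 7] / [6];  Q = [1, 3, 4] / [2]
  Insert 8 (step 5): P = [1, 4, 7, 8] / [6];  Q = [1, 3, 4, 5] / [2]
  Insert 3 (step 6): P = [1, 3, 7, 8] / [4] / [6];  Q = [1, 3, 4, 5] / [2] / [6]
  Insert 5 (step 7): P = [1, 3, 5, 8] / [4, 7] / [6];  Q = [1, 3, 4, 5] / [2, 7] / [6]
  Insert 2 (step 8): P = [1, 2, 5, 8] / [3, 7] / [4] / [6];  Q = [1, 3, 4, 5] / [2, 7] / [6] / [8]
Final shape: (4, 2, 1, 1).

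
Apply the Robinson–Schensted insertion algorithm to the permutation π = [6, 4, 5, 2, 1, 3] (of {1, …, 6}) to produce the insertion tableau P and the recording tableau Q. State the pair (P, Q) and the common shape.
P = [1, 3] / [2, 5] / [4] / [6];  Q = [1, 3] / [2, 6] / [4] / [5];  common shape = (2, 2, 1, 1)

Row-insert the values π_1, π_2, … into P one at a time, bumping the leftmost entry strictly greater than the inserted value down to the next row. The recording tableau Q records, in position (i, j), the step at which that cell was added to P.
  Insert 6 (step 1): P = [6];  Q = [1]
  Insert 4 (step 2): P = [4] / [6];  Q = [1] / [2]
  Insert 5 (step 3): P = [4, 5] / [6];  Q = [1, 3] / [2]
  Insert 2 (step 4): P = [2, 5] / [4] / [6];  Q = [1, 3] / [2] / [4]
  Insert 1 (step 5): P = [1, 5] / [2] / [4] / [6];  Q = [1, 3] / [2] / [4] / [5]
  Insert 3 (step 6): P = [1, 3] / [2, 5] / [4] / [6];  Q = [1, 3] / [2, 6] / [4] / [5]
Final shape: (2, 2, 1, 1).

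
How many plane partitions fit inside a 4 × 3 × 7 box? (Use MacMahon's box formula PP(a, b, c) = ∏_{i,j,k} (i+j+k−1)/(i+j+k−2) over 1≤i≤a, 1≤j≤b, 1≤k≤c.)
PP(4, 3, 7) = 1557270

Evaluate the triple product over i = 1..4, j = 1..3, k = 1..7. The factors are (2/1) · (3/2) · (4/3) · (5/4) · (6/5) · (7/6) · (8/7) · (3/2) · … (84 factors total). The numerators and denominators telescope so the product is an integer; carrying out the multiplication exactly gives PP(4, 3, 7) = 1557270.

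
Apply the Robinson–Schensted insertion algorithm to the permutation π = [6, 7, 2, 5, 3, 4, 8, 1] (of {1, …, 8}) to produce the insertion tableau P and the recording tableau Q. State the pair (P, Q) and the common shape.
P = [1, 3, 4, 8] / [2, 7] / [5] / [6];  Q = [1, 2, 6, 7] / [3, 4] / [5] / [8];  common shape = (4, 2, 1, 1)

Row-insert the values π_1, π_2, … into P one at a time, bumping the leftmost entry strictly greater than the inserted value down to the next row. The recording tableau Q records, in position (i, j), the step at which that cell was added to P.
  Insert 6 (step 1): P = [6];  Q = [1]
  Insert 7 (step 2): P = [6, 7];  Q = [1, 2]
  Insert 2 (step 3): P = [2, 7] / [6];  Q = [1, 2] / [3]
  Insert 5 (step 4): P = [2, 5] / [6, 7];  Q = [1, 2] / [3, 4]
  Insert 3 (step 5): P = [2, 3] / [5, 7] / [6];  Q = [1, 2] / [3, 4] / [5]
  Insert 4 (step 6): P = [2, 3, 4] / [5, 7] / [6];  Q = [1, 2, 6] / [3, 4] / [5]
  Insert 8 (step 7): P = [2, 3, 4, 8] / [5, 7] / [6];  Q = [1, 2, 6, 7] / [3, 4] / [5]
  Insert 1 (step 8): P = [1, 3, 4, 8] / [2, 7] / [5] / [6];  Q = [1, 2, 6, 7] / [3, 4] / [5] / [8]
Final shape: (4, 2, 1, 1).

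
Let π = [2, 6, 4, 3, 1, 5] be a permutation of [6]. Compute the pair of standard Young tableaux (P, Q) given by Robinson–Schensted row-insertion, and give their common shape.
P = [1, 3, 5] / [2] / [4] / [6];  Q = [1, 2, 6] / [3] / [4] / [5];  common shape = (3, 1, 1, 1)

Row-insert the values π_1, π_2, … into P one at a time, bumping the leftmost entry strictly greater than the inserted value down to the next row. The recording tableau Q records, in position (i, j), the step at which that cell was added to P.
  Insert 2 (step 1): P = [2];  Q = [1]
  Insert 6 (step 2): P = [2, 6];  Q = [1, 2]
  Insert 4 (step 3): P = [2, 4] / [6];  Q = [1, 2] / [3]
  Insert 3 (step 4): P = [2, 3] / [4] / [6];  Q = [1, 2] / [3] / [4]
  Insert 1 (step 5): P = [1, 3] / [2] / [4] / [6];  Q = [1, 2] / [3] / [4] / [5]
  Insert 5 (step 6): P = [1, 3, 5] / [2] / [4] / [6];  Q = [1, 2, 6] / [3] / [4] / [5]
Final shape: (3, 1, 1, 1).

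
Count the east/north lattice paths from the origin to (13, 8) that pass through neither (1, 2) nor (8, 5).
Number of paths = 95886

Inclusion–exclusion. Total paths: C(21, 13) = 203490. Through P₁: C(3, 1)·C(18, 12) = 55692. Through P₂: C(13, 8)·C(8, 5) = 72072. Since P₁ is strictly southwest of P₂, a monotone path through both must visit P₁ then P₂; paths through both = C(3, 1)·C(10, 7)·C(8, 5) = 20160. Avoid both = 203490 − 55692 − 72072 + 20160 = 95886.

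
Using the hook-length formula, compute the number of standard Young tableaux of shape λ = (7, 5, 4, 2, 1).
# SYT of shape (7, 5, 4, 2, 1) = 44089500

Hook-length formula: f^λ = n! / Π hook(c), product over all cells c of the Young diagram. For λ = (7, 5, 4, 2, 1), n = 19 boxes. Hook lengths by row (left-to-right, top-to-bottom): [11, 9, 7, 6, 4, 2, 1]; [8, 6, 4, 3, 1]; [6, 4, 2, 1]; [3, 1]; [1]. Product of hooks = 2759049216. So f^λ = 19! / 2759049216 = 121645100408832000 / 2759049216 = 44089500.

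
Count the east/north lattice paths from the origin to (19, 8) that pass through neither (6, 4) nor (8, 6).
Number of paths = 1584321

Inclusion–exclusion. Total paths: C(27, 19) = 2220075. Through P₁: C(10, 6)·C(17, 13) = 499800. Through P₂: C(14, 8)·C(13, 11) = 234234. Since P₁ is strictly southwest of P₂, a monotone path through both must visit P₁ then P₂; paths through both = C(10, 6)·C(4, 2)·C(13, 11) = 98280. Avoid both = 2220075 − 499800 − 234234 + 98280 = 1584321.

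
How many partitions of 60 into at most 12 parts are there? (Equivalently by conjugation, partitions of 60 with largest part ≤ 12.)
p(60, parts ≤ 12) = 340293

Use the recurrence p(n, m) = p(n, m−1) + p(n−m, m): either the largest part is < m (count p(n, m−1)) or the largest part is exactly m (remove one copy of m, count p(n−m, m)). With p(0, ·) = 1 this gives p(60, parts ≤ 12) = 340293. (By conjugating Young diagrams, this also counts partitions of 60 into at most 12 parts.)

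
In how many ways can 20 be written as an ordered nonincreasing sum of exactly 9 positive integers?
p(20, 9 parts) = 54

Partitions of n into exactly k parts are in bijection with partitions of n − k into at most k parts (subtract 1 from each part). So p(20, exactly 9) = p(11, parts ≤ 9). Computing via the recurrence p(m, j) = p(m, j−1) + p(m−j, j) gives 54.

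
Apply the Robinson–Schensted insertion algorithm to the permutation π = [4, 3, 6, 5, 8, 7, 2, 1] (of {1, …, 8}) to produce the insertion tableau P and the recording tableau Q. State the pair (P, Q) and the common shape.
P = [1, 5, 7] / [2, 6, 8] / [3] / [4];  Q = [1, 3, 5] / [2, 4, 6] / [7] / [8];  common shape = (3, 3, 1, 1)

Row-insert the values π_1, π_2, … into P one at a time, bumping the leftmost entry strictly greater than the inserted value down to the next row. The recording tableau Q records, in position (i, j), the step at which that cell was added to P.
  Insert 4 (step 1): P = [4];  Q = [1]
  Insert 3 (step 2): P = [3] / [4];  Q = [1] / [2]
  Insert 6 (step 3): P = [3, 6] / [4];  Q = [1, 3] / [2]
  Insert 5 (step 4): P = [3, 5] / [4, 6];  Q = [1, 3] / [2, 4]
  Insert 8 (step 5): P = [3, 5, 8] / [4, 6];  Q = [1, 3, 5] / [2, 4]
  Insert 7 (step 6): P = [3, 5, 7] / [4, 6, 8];  Q = [1, 3, 5] / [2, 4, 6]
  Insert 2 (step 7): P = [2, 5, 7] / [3, 6, 8] / [4];  Q = [1, 3, 5] / [2, 4, 6] / [7]
  Insert 1 (step 8): P = [1, 5, 7] / [2, 6, 8] / [3] / [4];  Q = [1, 3, 5] / [2, 4, 6] / [7] / [8]
Final shape: (3, 3, 1, 1).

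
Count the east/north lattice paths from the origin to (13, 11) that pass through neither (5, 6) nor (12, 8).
Number of paths = 1464198

Inclusion–exclusion. Total paths: C(24, 13) = 2496144. Through P₁: C(11, 5)·C(13, 8) = 594594. Through P₂: C(20, 12)·C(4, 1) = 503880. Since P₁ is strictly southwest of P₂, a monotone path through both must visit P₁ then P₂; paths through both = C(11, 5)·C(9, 7)·C(4, 1) = 66528. Avoid both = 2496144 − 594594 − 503880 + 66528 = 1464198.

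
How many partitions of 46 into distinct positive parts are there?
q(46) = 2304

A partition into distinct parts is a strictly decreasing sequence summing to n. The recurrence d(n, m) = d(n, m−1) + d(n−m, m−1) (use part m at most once) with q(n) = d(n, n) gives q(46) = 2304. (Euler's theorem: # distinct-part partitions = # odd-part partitions.)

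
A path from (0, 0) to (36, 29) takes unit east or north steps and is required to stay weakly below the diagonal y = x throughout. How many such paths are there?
Number of paths = 542181316264981120

By the reflection principle (André's argument), the number of monotone paths to (36, 29) with n ≤ m that never go above y = x is C(65, 36) − C(65, 37) = 2507588587725537680 − 1965407271460556560 = 542181316264981120.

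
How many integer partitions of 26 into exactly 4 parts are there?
p(26, 4 parts) = 136

Partitions of n into exactly k parts are in bijection with partitions of n − k into at most k parts (subtract 1 from each part). So p(26, exactly 4) = p(22, parts ≤ 4). Computing via the recurrence p(m, j) = p(m, j−1) + p(m−j, j) gives 136.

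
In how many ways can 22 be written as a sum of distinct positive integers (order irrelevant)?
q(22) = 89

A partition into distinct parts is a strictly decreasing sequence summing to n. The recurrence d(n, m) = d(n, m−1) + d(n−m, m−1) (use part m at most once) with q(n) = d(n, n) gives q(22) = 89. (Euler's theorem: # distinct-part partitions = # odd-part partitions.)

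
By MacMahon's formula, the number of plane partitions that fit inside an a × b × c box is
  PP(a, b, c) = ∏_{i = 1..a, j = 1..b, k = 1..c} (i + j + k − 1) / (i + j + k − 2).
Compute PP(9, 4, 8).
PP(9, 4, 8) = 151561524301616

Evaluate the triple product over i = 1..9, j = 1..4, k = 1..8. The factors are (2/1) · (3/2) · (4/3) · (5/4) · (6/5) · (7/6) · (8/7) · (9/8) · … (288 factors total). The numerators and denominators telescope so the product is an integer; carrying out the multiplication exactly gives PP(9, 4, 8) = 151561524301616.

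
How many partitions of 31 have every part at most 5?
p(31, parts ≤ 5) = 748

Use the recurrence p(n, m) = p(n, m−1) + p(n−m, m): either the largest part is < m (count p(n, m−1)) or the largest part is exactly m (remove one copy of m, count p(n−m, m)). With p(0, ·) = 1 this gives p(31, parts ≤ 5) = 748. (By conjugating Young diagrams, this also counts partitions of 31 into at most 5 parts.)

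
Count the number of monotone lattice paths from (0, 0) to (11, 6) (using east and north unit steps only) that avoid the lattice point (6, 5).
Number of paths = 9604

Total paths from (0, 0) to (11, 6): C(17, 11) = 12376. Paths through (6, 5): (paths (0, 0) → (6, 5)) × (paths (6, 5) → (11, 6)) = C(11, 6) · C(6, 5) = 462 · 6 = 2772. Avoidance count = 12376 − 2772 = 9604.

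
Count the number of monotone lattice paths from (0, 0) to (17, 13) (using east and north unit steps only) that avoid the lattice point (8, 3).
Number of paths = 104517480

Total paths from (0, 0) to (17, 13): C(30, 17) = 119759850. Paths through (8, 3): (paths (0, 0) → (8, 3)) × (paths (8, 3) → (17, 13)) = C(11, 8) · C(19, 9) = 165 · 92378 = 15242370. Avoidance count = 119759850 − 15242370 = 104517480.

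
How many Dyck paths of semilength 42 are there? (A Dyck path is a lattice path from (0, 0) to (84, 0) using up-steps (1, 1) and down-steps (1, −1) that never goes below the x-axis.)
C_42 = 39044429911904443959240

These Dyck paths are counted by the Catalan number C_n = (1/(n + 1)) · C(2n, n). For n = 42: C_42 = (1/43) · C(84, 42) = 1678910486211891090247320/43 = 39044429911904443959240.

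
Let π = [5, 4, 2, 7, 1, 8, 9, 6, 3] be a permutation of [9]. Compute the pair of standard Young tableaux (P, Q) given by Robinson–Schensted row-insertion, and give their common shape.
P = [1, 3, 8, 9] / [2, 6] / [4, 7] / [5];  Q = [1, 4, 6, 7] / [2, 8] / [3, 9] / [5];  common shape = (4, 2, 2, 1)

Row-insert the values π_1, π_2, … into P one at a time, bumping the leftmost entry strictly greater than the inserted value down to the next row. The recording tableau Q records, in position (i, j), the step at which that cell was added to P.
  Insert 5 (step 1): P = [5];  Q = [1]
  Insert 4 (step 2): P = [4] / [5];  Q = [1] / [2]
  Insert 2 (step 3): P = [2] / [4] / [5];  Q = [1] / [2] / [3]
  Insert 7 (step 4): P = [2, 7] / [4] / [5];  Q = [1, 4] / [2] / [3]
  Insert 1 (step 5): P = [1, 7] / [2] / [4] / [5];  Q = [1, 4] / [2] / [3] / [5]
  Insert 8 (step 6): P = [1, 7, 8] / [2] / [4] / [5];  Q = [1, 4, 6] / [2] / [3] / [5]
  Insert 9 (step 7): P = [1, 7, 8, 9] / [2] / [4] / [5];  Q = [1, 4, 6, 7] / [2] / [3] / [5]
  Insert 6 (step 8): P = [1, 6, 8, 9] / [2, 7] / [4] / [5];  Q = [1, 4, 6, 7] / [2, 8] / [3] / [5]
  Insert 3 (step 9): P = [1, 3, 8, 9] / [2, 6] / [4, 7] / [5];  Q = [1, 4, 6, 7] / [2, 8] / [3, 9] / [5]
Final shape: (4, 2, 2, 1).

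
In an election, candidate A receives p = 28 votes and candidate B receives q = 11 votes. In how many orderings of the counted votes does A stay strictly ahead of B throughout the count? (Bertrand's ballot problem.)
Strict-lead orderings = 730588532

Total orderings of the 39 votes with 28 for A: C(39, 28) = 1676056044. By the Bertrand ballot formula (Cycle Lemma / reflection principle), the number of orderings in which A is strictly ahead of B throughout is (p − q)/(p + q) · C(p + q, p) = (28 − 11)/(28 + 11) · 1676056044 = 730588532.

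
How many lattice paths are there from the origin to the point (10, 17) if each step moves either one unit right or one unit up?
Number of paths = 8436285

A monotone lattice path from (0, 0) to (10, 17) consists of 10 east steps and 17 north steps in some order, so it is determined by which 10 of the 27 steps are east. The count is C(27, 10) = 8436285.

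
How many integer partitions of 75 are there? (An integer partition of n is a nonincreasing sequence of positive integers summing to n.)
p(75) = 8118264

Compute p(n) via the recurrence p(n, m) = p(n, m−1) + p(n−m, m), where p(n, m) counts partitions of n with all parts ≤ m and p(n) = p(n, n). The base cases are p(0, m) = 1 and p(n, 0) = 0 for n > 0. Filling the table yields p(75) = 8118264. (Euler's pentagonal recurrence is an alternative.)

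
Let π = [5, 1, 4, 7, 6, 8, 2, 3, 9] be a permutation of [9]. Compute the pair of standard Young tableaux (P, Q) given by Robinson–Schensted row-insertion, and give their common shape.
P = [1, 2, 3, 8, 9] / [4, 6] / [5, 7];  Q = [1, 3, 4, 6, 9] / [2, 5] / [7, 8];  common shape = (5, 2, 2)

Row-insert the values π_1, π_2, … into P one at a time, bumping the leftmost entry strictly greater than the inserted value down to the next row. The recording tableau Q records, in position (i, j), the step at which that cell was added to P.
  Insert 5 (step 1): P = [5];  Q = [1]
  Insert 1 (step 2): P = [1] / [5];  Q = [1] / [2]
  Insert 4 (step 3): P = [1, 4] / [5];  Q = [1, 3] / [2]
  Insert 7 (step 4): P = [1, 4, 7] / [5];  Q = [1, 3, 4] / [2]
  Insert 6 (step 5): P = [1, 4, 6] / [5, 7];  Q = [1, 3, 4] / [2, 5]
  Insert 8 (step 6): P = [1, 4, 6, 8] / [5, 7];  Q = [1, 3, 4, 6] / [2, 5]
  Insert 2 (step 7): P = [1, 2, 6, 8] / [4, 7] / [5];  Q = [1, 3, 4, 6] / [2, 5] / [7]
  Insert 3 (step 8): P = [1, 2, 3, 8] / [4, 6] / [5, 7];  Q = [1, 3, 4, 6] / [2, 5] / [7, 8]
  Insert 9 (step 9): P = [1, 2, 3, 8, 9] / [4, 6] / [5, 7];  Q = [1, 3, 4, 6, 9] / [2, 5] / [7, 8]
Final shape: (5, 2, 2).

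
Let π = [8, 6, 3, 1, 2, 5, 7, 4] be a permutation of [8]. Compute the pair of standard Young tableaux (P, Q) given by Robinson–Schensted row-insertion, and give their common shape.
P = [1, 2, 4, 7] / [3, 5] / [6] / [8];  Q = [1, 5, 6, 7] / [2, 8] / [3] / [4];  common shape = (4, 2, 1, 1)

Row-insert the values π_1, π_2, … into P one at a time, bumping the leftmost entry strictly greater than the inserted value down to the next row. The recording tableau Q records, in position (i, j), the step at which that cell was added to P.
  Insert 8 (step 1): P = [8];  Q = [1]
  Insert 6 (step 2): P = [6] / [8];  Q = [1] / [2]
  Insert 3 (step 3): P = [3] / [6] / [8];  Q = [1] / [2] / [3]
  Insert 1 (step 4): P = [1] / [3] / [6] / [8];  Q = [1] / [2] / [3] / [4]
  Insert 2 (step 5): P = [1, 2] / [3] / [6] / [8];  Q = [1, 5] / [2] / [3] / [4]
  Insert 5 (step 6): P = [1, 2, 5] / [3] / [6] / [8];  Q = [1, 5, 6] / [2] / [3] / [4]
  Insert 7 (step 7): P = [1, 2, 5, 7] / [3] / [6] / [8];  Q = [1, 5, 6, 7] / [2] / [3] / [4]
  Insert 4 (step 8): P = [1, 2, 4, 7] / [3, 5] / [6] / [8];  Q = [1, 5, 6, 7] / [2, 8] / [3] / [4]
Final shape: (4, 2, 1, 1).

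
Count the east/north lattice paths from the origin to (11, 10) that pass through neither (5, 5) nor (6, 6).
Number of paths = 183372

Inclusion–exclusion. Total paths: C(21, 11) = 352716. Through P₁: C(10, 5)·C(11, 6) = 116424. Through P₂: C(12, 6)·C(9, 5) = 116424. Since P₁ is strictly southwest of P₂, a monotone path through both must visit P₁ then P₂; paths through both = C(10, 5)·C(2, 1)·C(9, 5) = 63504. Avoid both = 352716 − 116424 − 116424 + 63504 = 183372.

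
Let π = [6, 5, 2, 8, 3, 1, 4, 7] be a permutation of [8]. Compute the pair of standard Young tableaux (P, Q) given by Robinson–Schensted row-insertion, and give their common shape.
P = [1, 3, 4, 7] / [2, 8] / [5] / [6];  Q = [1, 4, 7, 8] / [2, 5] / [3] / [6];  common shape = (4, 2, 1, 1)

Row-insert the values π_1, π_2, … into P one at a time, bumping the leftmost entry strictly greater than the inserted value down to the next row. The recording tableau Q records, in position (i, j), the step at which that cell was added to P.
  Insert 6 (step 1): P = [6];  Q = [1]
  Insert 5 (step 2): P = [5] / [6];  Q = [1] / [2]
  Insert 2 (step 3): P = [2] / [5] / [6];  Q = [1] / [2] / [3]
  Insert 8 (step 4): P = [2, 8] / [5] / [6];  Q = [1, 4] / [2] / [3]
  Insert 3 (step 5): P = [2, 3] / [5, 8] / [6];  Q = [1, 4] / [2, 5] / [3]
  Insert 1 (step 6): P = [1, 3] / [2, 8] / [5] / [6];  Q = [1, 4] / [2, 5] / [3] / [6]
  Insert 4 (step 7): P = [1, 3, 4] / [2, 8] / [5] / [6];  Q = [1, 4, 7] / [2, 5] / [3] / [6]
  Insert 7 (step 8): P = [1, 3, 4, 7] / [2, 8] / [5] / [6];  Q = [1, 4, 7, 8] / [2, 5] / [3] / [6]
Final shape: (4, 2, 1, 1).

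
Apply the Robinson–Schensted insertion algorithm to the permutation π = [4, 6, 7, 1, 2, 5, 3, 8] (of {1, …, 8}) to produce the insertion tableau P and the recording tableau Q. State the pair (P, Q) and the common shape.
P = [1, 2, 3, 8] / [4, 5, 7] / [6];  Q = [1, 2, 3, 8] / [4, 5, 6] / [7];  common shape = (4, 3, 1)

Row-insert the values π_1, π_2, … into P one at a time, bumping the leftmost entry strictly greater than the inserted value down to the next row. The recording tableau Q records, in position (i, j), the step at which that cell was added to P.
  Insert 4 (step 1): P = [4];  Q = [1]
  Insert 6 (step 2): P = [4, 6];  Q = [1, 2]
  Insert 7 (step 3): P = [4, 6, 7];  Q = [1, 2, 3]
  Insert 1 (step 4): P = [1, 6, 7] / [4];  Q = [1, 2, 3] / [4]
  Insert 2 (step 5): P = [1, 2, 7] / [4, 6];  Q = [1, 2, 3] / [4, 5]
  Insert 5 (step 6): P = [1, 2, 5] / [4, 6, 7];  Q = [1, 2, 3] / [4, 5, 6]
  Insert 3 (step 7): P = [1, 2, 3] / [4, 5, 7] / [6];  Q = [1, 2, 3] / [4, 5, 6] / [7]
  Insert 8 (step 8): P = [1, 2, 3, 8] / [4, 5, 7] / [6];  Q = [1, 2, 3, 8] / [4, 5, 6] / [7]
Final shape: (4, 3, 1).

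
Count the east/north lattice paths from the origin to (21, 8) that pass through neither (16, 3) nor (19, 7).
Number of paths = 2176302

Inclusion–exclusion. Total paths: C(29, 21) = 4292145. Through P₁: C(19, 16)·C(10, 5) = 244188. Through P₂: C(26, 19)·C(3, 2) = 1973400. Since P₁ is strictly southwest of P₂, a monotone path through both must visit P₁ then P₂; paths through both = C(19, 16)·C(7, 3)·C(3, 2) = 101745. Avoid both = 4292145 − 244188 − 1973400 + 101745 = 2176302.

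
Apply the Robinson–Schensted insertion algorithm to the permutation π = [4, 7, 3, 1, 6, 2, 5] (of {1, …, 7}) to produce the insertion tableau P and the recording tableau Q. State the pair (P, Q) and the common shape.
P = [1, 2, 5] / [3, 6] / [4, 7];  Q = [1, 2, 7] / [3, 5] / [4, 6];  common shape = (3, 2, 2)

Row-insert the values π_1, π_2, … into P one at a time, bumping the leftmost entry strictly greater than the inserted value down to the next row. The recording tableau Q records, in position (i, j), the step at which that cell was added to P.
  Insert 4 (step 1): P = [4];  Q = [1]
  Insert 7 (step 2): P = [4, 7];  Q = [1, 2]
  Insert 3 (step 3): P = [3, 7] / [4];  Q = [1, 2] / [3]
  Insert 1 (step 4): P = [1, 7] / [3] / [4];  Q = [1, 2] / [3] / [4]
  Insert 6 (step 5): P = [1, 6] / [3, 7] / [4];  Q = [1, 2] / [3, 5] / [4]
  Insert 2 (step 6): P = [1, 2] / [3, 6] / [4, 7];  Q = [1, 2] / [3, 5] / [4, 6]
  Insert 5 (step 7): P = [1, 2, 5] / [3, 6] / [4, 7];  Q = [1, 2, 7] / [3, 5] / [4, 6]
Final shape: (3, 2, 2).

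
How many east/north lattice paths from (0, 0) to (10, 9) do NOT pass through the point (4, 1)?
Number of paths = 77363

Total paths from (0, 0) to (10, 9): C(19, 10) = 92378. Paths through (4, 1): (paths (0, 0) → (4, 1)) × (paths (4, 1) → (10, 9)) = C(5, 4) · C(14, 6) = 5 · 3003 = 15015. Avoidance count = 92378 − 15015 = 77363.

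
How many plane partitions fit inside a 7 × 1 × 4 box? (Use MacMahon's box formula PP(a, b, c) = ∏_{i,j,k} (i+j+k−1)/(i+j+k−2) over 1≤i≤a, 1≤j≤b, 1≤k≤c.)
PP(7, 1, 4) = 330

Evaluate the triple product over i = 1..7, j = 1..1, k = 1..4. The factors are (2/1) · (3/2) · (4/3) · (5/4) · (3/2) · (4/3) · (5/4) · (6/5) · … (28 factors total). The numerators and denominators telescope so the product is an integer; carrying out the multiplication exactly gives PP(7, 1, 4) = 330.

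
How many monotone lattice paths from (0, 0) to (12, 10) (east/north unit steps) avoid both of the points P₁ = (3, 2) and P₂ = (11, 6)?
Number of paths = 366416

Inclusion–exclusion. Total paths: C(22, 12) = 646646. Through P₁: C(5, 3)·C(17, 9) = 243100. Through P₂: C(17, 11)·C(5, 1) = 61880. Since P₁ is strictly southwest of P₂, a monotone path through both must visit P₁ then P₂; paths through both = C(5, 3)·C(12, 8)·C(5, 1) = 24750. Avoid both = 646646 − 243100 − 61880 + 24750 = 366416.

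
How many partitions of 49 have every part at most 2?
p(49, parts ≤ 2) = 25

Use the recurrence p(n, m) = p(n, m−1) + p(n−m, m): either the largest part is < m (count p(n, m−1)) or the largest part is exactly m (remove one copy of m, count p(n−m, m)). With p(0, ·) = 1 this gives p(49, parts ≤ 2) = 25. (By conjugating Young diagrams, this also counts partitions of 49 into at most 2 parts.)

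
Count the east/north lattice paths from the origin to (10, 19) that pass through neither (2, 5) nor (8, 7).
Number of paths = 12782763

Inclusion–exclusion. Total paths: C(29, 10) = 20030010. Through P₁: C(7, 2)·C(22, 8) = 6715170. Through P₂: C(15, 8)·C(14, 2) = 585585. Since P₁ is strictly southwest of P₂, a monotone path through both must visit P₁ then P₂; paths through both = C(7, 2)·C(8, 6)·C(14, 2) = 53508. Avoid both = 20030010 − 6715170 − 585585 + 53508 = 12782763.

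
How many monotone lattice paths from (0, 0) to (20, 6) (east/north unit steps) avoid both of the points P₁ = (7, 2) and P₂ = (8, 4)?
Number of paths = 109333

Inclusion–exclusion. Total paths: C(26, 20) = 230230. Through P₁: C(9, 7)·C(17, 13) = 85680. Through P₂: C(12, 8)·C(14, 12) = 45045. Since P₁ is strictly southwest of P₂, a monotone path through both must visit P₁ then P₂; paths through both = C(9, 7)·C(3, 1)·C(14, 12) = 9828. Avoid both = 230230 − 85680 − 45045 + 9828 = 109333.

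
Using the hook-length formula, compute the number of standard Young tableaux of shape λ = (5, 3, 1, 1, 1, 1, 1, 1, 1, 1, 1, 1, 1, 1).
# SYT of shape (5, 3, 1, 1, 1, 1, 1, 1, 1, 1, 1, 1, 1, 1) = 235144

Hook-length formula: f^λ = n! / Π hook(c), product over all cells c of the Young diagram. For λ = (5, 3, 1, 1, 1, 1, 1, 1, 1, 1, 1, 1, 1, 1), n = 20 boxes. Hook lengths by row (left-to-right, top-to-bottom): [18, 5, 4, 2, 1]; [15, 2, 1]; [12]; [11]; [10]; [9]; [8]; [7]; [6]; [5]; [4]; [3]; [2]; [1]. Product of hooks = 10346434560000. So f^λ = 20! / 10346434560000 = 2432902008176640000 / 10346434560000 = 235144.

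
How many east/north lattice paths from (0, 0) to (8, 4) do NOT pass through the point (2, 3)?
Number of paths = 425

Total paths from (0, 0) to (8, 4): C(12, 8) = 495. Paths through (2, 3): (paths (0, 0) → (2, 3)) × (paths (2, 3) → (8, 4)) = C(5, 2) · C(7, 6) = 10 · 7 = 70. Avoidance count = 495 − 70 = 425.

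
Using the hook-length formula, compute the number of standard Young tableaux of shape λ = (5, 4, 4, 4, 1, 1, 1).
# SYT of shape (5, 4, 4, 4, 1, 1, 1) = 40310400

Hook-length formula: f^λ = n! / Π hook(c), product over all cells c of the Young diagram. For λ = (5, 4, 4, 4, 1, 1, 1), n = 20 boxes. Hook lengths by row (left-to-right, top-to-bottom): [11, 7, 6, 5, 1]; [9, 5, 4, 3]; [8, 4, 3, 2]; [7, 3, 2, 1]; [3]; [2]; [1]. Product of hooks = 60354201600. So f^λ = 20! / 60354201600 = 2432902008176640000 / 60354201600 = 40310400.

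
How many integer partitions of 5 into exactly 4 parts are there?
p(5, 4 parts) = 1

Partitions of n into exactly k parts ↔ partitions of n − k into at most k parts (subtract 1 from each part). For n = 5, k = 4, the partitions are: 2+1+1+1. Count = 1.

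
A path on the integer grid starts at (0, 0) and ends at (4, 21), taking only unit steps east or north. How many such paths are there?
Number of paths = 12650

A monotone lattice path from (0, 0) to (4, 21) consists of 4 east steps and 21 north steps in some order, so it is determined by which 4 of the 25 steps are east. The count is C(25, 4) = 12650.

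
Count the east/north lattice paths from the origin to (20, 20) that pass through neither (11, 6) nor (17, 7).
Number of paths = 127587681060

Inclusion–exclusion. Total paths: C(40, 20) = 137846528820. Through P₁: C(17, 11)·C(23, 9) = 10113543440. Through P₂: C(24, 17)·C(16, 3) = 193818240. Since P₁ is strictly southwest of P₂, a monotone path through both must visit P₁ then P₂; paths through both = C(17, 11)·C(7, 6)·C(16, 3) = 48513920. Avoid both = 137846528820 − 10113543440 − 193818240 + 48513920 = 127587681060.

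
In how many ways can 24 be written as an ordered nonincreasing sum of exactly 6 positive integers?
p(24, 6 parts) = 199

Partitions of n into exactly k parts are in bijection with partitions of n − k into at most k parts (subtract 1 from each part). So p(24, exactly 6) = p(18, parts ≤ 6). Computing via the recurrence p(m, j) = p(m, j−1) + p(m−j, j) gives 199.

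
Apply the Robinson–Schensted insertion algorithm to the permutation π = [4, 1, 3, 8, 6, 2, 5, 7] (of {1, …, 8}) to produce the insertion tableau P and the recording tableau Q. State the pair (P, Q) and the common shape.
P = [1, 2, 5, 7] / [3, 6] / [4, 8];  Q = [1, 3, 4, 8] / [2, 5] / [6, 7];  common shape = (4, 2, 2)

Row-insert the values π_1, π_2, … into P one at a time, bumping the leftmost entry strictly greater than the inserted value down to the next row. The recording tableau Q records, in position (i, j), the step at which that cell was added to P.
  Insert 4 (step 1): P = [4];  Q = [1]
  Insert 1 (step 2): P = [1] / [4];  Q = [1] / [2]
  Insert 3 (step 3): P = [1, 3] / [4];  Q = [1, 3] / [2]
  Insert 8 (step 4): P = [1, 3, 8] / [4];  Q = [1, 3, 4] / [2]
  Insert 6 (step 5): P = [1, 3, 6] / [4, 8];  Q = [1, 3, 4] / [2, 5]
  Insert 2 (step 6): P = [1, 2, 6] / [3, 8] / [4];  Q = [1, 3, 4] / [2, 5] / [6]
  Insert 5 (step 7): P = [1, 2, 5] / [3, 6] / [4, 8];  Q = [1, 3, 4] / [2, 5] / [6, 7]
  Insert 7 (step 8): P = [1, 2, 5, 7] / [3, 6] / [4, 8];  Q = [1, 3, 4, 8] / [2, 5] / [6, 7]
Final shape: (4, 2, 2).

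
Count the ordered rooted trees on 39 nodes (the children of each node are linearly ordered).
C_38 = 176733862787006701400

These ordered rooted trees are counted by the Catalan number C_n = (1/(n + 1)) · C(2n, n). For n = 38: C_38 = (1/39) · C(76, 38) = 6892620648693261354600/39 = 176733862787006701400.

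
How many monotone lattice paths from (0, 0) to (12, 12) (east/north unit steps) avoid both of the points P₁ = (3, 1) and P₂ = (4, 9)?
Number of paths = 1920281

Inclusion–exclusion. Total paths: C(24, 12) = 2704156. Through P₁: C(4, 3)·C(20, 9) = 671840. Through P₂: C(13, 4)·C(11, 8) = 117975. Since P₁ is strictly southwest of P₂, a monotone path through both must visit P₁ then P₂; paths through both = C(4, 3)·C(9, 1)·C(11, 8) = 5940. Avoid both = 2704156 − 671840 − 117975 + 5940 = 1920281.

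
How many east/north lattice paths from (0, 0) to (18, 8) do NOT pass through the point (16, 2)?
Number of paths = 1557991

Total paths from (0, 0) to (18, 8): C(26, 18) = 1562275. Paths through (16, 2): (paths (0, 0) → (16, 2)) × (paths (16, 2) → (18, 8)) = C(18, 16) · C(8, 2) = 153 · 28 = 4284. Avoidance count = 1562275 − 4284 = 1557991.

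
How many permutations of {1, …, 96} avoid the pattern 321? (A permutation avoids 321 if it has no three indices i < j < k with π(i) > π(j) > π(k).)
C_96 = 3721443204405954385563870541379246659709506697378694300

These 321-avoiding permutations are counted by the Catalan number C_n = (1/(n + 1)) · C(2n, n). For n = 96: C_96 = (1/97) · C(192, 96) = 360979990827377575399695442513786925991822149645733347100/97 = 3721443204405954385563870541379246659709506697378694300.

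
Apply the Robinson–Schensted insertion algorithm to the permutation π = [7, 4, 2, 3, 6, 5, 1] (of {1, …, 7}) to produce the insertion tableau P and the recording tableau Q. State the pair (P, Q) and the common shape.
P = [1, 3, 5] / [2, 6] / [4] / [7];  Q = [1, 4, 5] / [2, 6] / [3] / [7];  common shape = (3, 2, 1, 1)

Row-insert the values π_1, π_2, … into P one at a time, bumping the leftmost entry strictly greater than the inserted value down to the next row. The recording tableau Q records, in position (i, j), the step at which that cell was added to P.
  Insert 7 (step 1): P = [7];  Q = [1]
  Insert 4 (step 2): P = [4] / [7];  Q = [1] / [2]
  Insert 2 (step 3): P = [2] / [4] / [7];  Q = [1] / [2] / [3]
  Insert 3 (step 4): P = [2, 3] / [4] / [7];  Q = [1, 4] / [2] / [3]
  Insert 6 (step 5): P = [2, 3, 6] / [4] / [7];  Q = [1, 4, 5] / [2] / [3]
  Insert 5 (step 6): P = [2, 3, 5] / [4, 6] / [7];  Q = [1, 4, 5] / [2, 6] / [3]
  Insert 1 (step 7): P = [1, 3, 5] / [2, 6] / [4] / [7];  Q = [1, 4, 5] / [2, 6] / [3] / [7]
Final shape: (3, 2, 1, 1).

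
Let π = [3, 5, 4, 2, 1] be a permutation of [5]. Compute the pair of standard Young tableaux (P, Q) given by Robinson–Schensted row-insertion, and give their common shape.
P = [1, 4] / [2] / [3] / [5];  Q = [1, 2] / [3] / [4] / [5];  common shape = (2, 1, 1, 1)

Row-insert the values π_1, π_2, … into P one at a time, bumping the leftmost entry strictly greater than the inserted value down to the next row. The recording tableau Q records, in position (i, j), the step at which that cell was added to P.
  Insert 3 (step 1): P = [3];  Q = [1]
  Insert 5 (step 2): P = [3, 5];  Q = [1, 2]
  Insert 4 (step 3): P = [3, 4] / [5];  Q = [1, 2] / [3]
  Insert 2 (step 4): P = [2, 4] / [3] / [5];  Q = [1, 2] / [3] / [4]
  Insert 1 (step 5): P = [1, 4] / [2] / [3] / [5];  Q = [1, 2] / [3] / [4] / [5]
Final shape: (2, 1, 1, 1).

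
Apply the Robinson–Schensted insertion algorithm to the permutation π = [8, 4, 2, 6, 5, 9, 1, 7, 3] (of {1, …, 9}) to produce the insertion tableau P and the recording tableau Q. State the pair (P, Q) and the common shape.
P = [1, 3, 7] / [2, 5, 9] / [4, 6] / [8];  Q = [1, 4, 6] / [2, 5, 8] / [3, 9] / [7];  common shape = (3, 3, 2, 1)

Row-insert the values π_1, π_2, … into P one at a time, bumping the leftmost entry strictly greater than the inserted value down to the next row. The recording tableau Q records, in position (i, j), the step at which that cell was added to P.
  Insert 8 (step 1): P = [8];  Q = [1]
  Insert 4 (step 2): P = [4] / [8];  Q = [1] / [2]
  Insert 2 (step 3): P = [2] / [4] / [8];  Q = [1] / [2] / [3]
  Insert 6 (step 4): P = [2, 6] / [4] / [8];  Q = [1, 4] / [2] / [3]
  Insert 5 (step 5): P = [2, 5] / [4, 6] / [8];  Q = [1, 4] / [2, 5] / [3]
  Insert 9 (step 6): P = [2, 5, 9] / [4, 6] / [8];  Q = [1, 4, 6] / [2, 5] / [3]
  Insert 1 (step 7): P = [1, 5, 9] / [2, 6] / [4] / [8];  Q = [1, 4, 6] / [2, 5] / [3] / [7]
  Insert 7 (step 8): P = [1, 5, 7] / [2, 6, 9] / [4] / [8];  Q = [1, 4, 6] / [2, 5, 8] / [3] / [7]
  Insert 3 (step 9): P = [1, 3, 7] / [2, 5, 9] / [4, 6] / [8];  Q = [1, 4, 6] / [2, 5, 8] / [3, 9] / [7]
Final shape: (3, 3, 2, 1).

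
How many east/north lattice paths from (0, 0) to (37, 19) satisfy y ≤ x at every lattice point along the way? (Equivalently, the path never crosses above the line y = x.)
Number of paths = 212327989773900

By the reflection principle (André's argument), the number of monotone paths to (37, 19) with n ≤ m that never go above y = x is C(56, 37) − C(56, 38) = 424655979547800 − 212327989773900 = 212327989773900.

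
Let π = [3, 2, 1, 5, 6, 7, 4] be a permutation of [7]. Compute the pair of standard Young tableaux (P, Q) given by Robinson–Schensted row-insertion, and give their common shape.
P = [1, 4, 6, 7] / [2, 5] / [3];  Q = [1, 4, 5, 6] / [2, 7] / [3];  common shape = (4, 2, 1)

Row-insert the values π_1, π_2, … into P one at a time, bumping the leftmost entry strictly greater than the inserted value down to the next row. The recording tableau Q records, in position (i, j), the step at which that cell was added to P.
  Insert 3 (step 1): P = [3];  Q = [1]
  Insert 2 (step 2): P = [2] / [3];  Q = [1] / [2]
  Insert 1 (step 3): P = [1] / [2] / [3];  Q = [1] / [2] / [3]
  Insert 5 (step 4): P = [1, 5] / [2] / [3];  Q = [1, 4] / [2] / [3]
  Insert 6 (step 5): P = [1, 5, 6] / [2] / [3];  Q = [1, 4, 5] / [2] / [3]
  Insert 7 (step 6): P = [1, 5, 6, 7] / [2] / [3];  Q = [1, 4, 5, 6] / [2] / [3]
  Insert 4 (step 7): P = [1, 4, 6, 7] / [2, 5] / [3];  Q = [1, 4, 5, 6] / [2, 7] / [3]
Final shape: (4, 2, 1).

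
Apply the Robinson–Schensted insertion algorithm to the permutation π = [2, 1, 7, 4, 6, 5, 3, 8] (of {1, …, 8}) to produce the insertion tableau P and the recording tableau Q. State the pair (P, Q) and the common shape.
P = [1, 3, 5, 8] / [2, 4] / [6] / [7];  Q = [1, 3, 5, 8] / [2, 4] / [6] / [7];  common shape = (4, 2, 1, 1)

Row-insert the values π_1, π_2, … into P one at a time, bumping the leftmost entry strictly greater than the inserted value down to the next row. The recording tableau Q records, in position (i, j), the step at which that cell was added to P.
  Insert 2 (step 1): P = [2];  Q = [1]
  Insert 1 (step 2): P = [1] / [2];  Q = [1] / [2]
  Insert 7 (step 3): P = [1, 7] / [2];  Q = [1, 3] / [2]
  Insert 4 (step 4): P = [1, 4] / [2, 7];  Q = [1, 3] / [2, 4]
  Insert 6 (step 5): P = [1, 4, 6] / [2, 7];  Q = [1, 3, 5] / [2, 4]
  Insert 5 (step 6): P = [1, 4, 5] / [2, 6] / [7];  Q = [1, 3, 5] / [2, 4] / [6]
  Insert 3 (step 7): P = [1, 3, 5] / [2, 4] / [6] / [7];  Q = [1, 3, 5] / [2, 4] / [6] / [7]
  Insert 8 (step 8): P = [1, 3, 5, 8] / [2, 4] / [6] / [7];  Q = [1, 3, 5, 8] / [2, 4] / [6] / [7]
Final shape: (4, 2, 1, 1).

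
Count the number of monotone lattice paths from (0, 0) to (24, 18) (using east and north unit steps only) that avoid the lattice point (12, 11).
Number of paths = 285568614786

Total paths from (0, 0) to (24, 18): C(42, 24) = 353697121050. Paths through (12, 11): (paths (0, 0) → (12, 11)) × (paths (12, 11) → (24, 18)) = C(23, 12) · C(19, 12) = 1352078 · 50388 = 68128506264. Avoidance count = 353697121050 − 68128506264 = 285568614786.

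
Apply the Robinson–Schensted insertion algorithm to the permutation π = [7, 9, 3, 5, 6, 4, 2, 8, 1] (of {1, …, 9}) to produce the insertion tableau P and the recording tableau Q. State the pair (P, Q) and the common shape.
P = [1, 4, 6, 8] / [2, 9] / [3] / [5] / [7];  Q = [1, 2, 5, 8] / [3, 4] / [6] / [7] / [9];  common shape = (4, 2, 1, 1, 1)

Row-insert the values π_1, π_2, … into P one at a time, bumping the leftmost entry strictly greater than the inserted value down to the next row. The recording tableau Q records, in position (i, j), the step at which that cell was added to P.
  Insert 7 (step 1): P = [7];  Q = [1]
  Insert 9 (step 2): P = [7, 9];  Q = [1, 2]
  Insert 3 (step 3): P = [3, 9] / [7];  Q = [1, 2] / [3]
  Insert 5 (step 4): P = [3, 5] / [7, 9];  Q = [1, 2] / [3, 4]
  Insert 6 (step 5): P = [3, 5, 6] / [7, 9];  Q = [1, 2, 5] / [3, 4]
  Insert 4 (step 6): P = [3, 4, 6] / [5, 9] / [7];  Q = [1, 2, 5] / [3, 4] / [6]
  Insert 2 (step 7): P = [2, 4, 6] / [3, 9] / [5] / [7];  Q = [1, 2, 5] / [3, 4] / [6] / [7]
  Insert 8 (step 8): P = [2, 4, 6, 8] / [3, 9] / [5] / [7];  Q = [1, 2, 5, 8] / [3, 4] / [6] / [7]
  Insert 1 (step 9): P = [1, 4, 6, 8] / [2, 9] / [3] / [5] / [7];  Q = [1, 2, 5, 8] / [3, 4] / [6] / [7] / [9]
Final shape: (4, 2, 1, 1, 1).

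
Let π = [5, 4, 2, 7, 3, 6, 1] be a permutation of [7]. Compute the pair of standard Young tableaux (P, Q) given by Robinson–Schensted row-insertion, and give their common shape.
P = [1, 3, 6] / [2, 7] / [4] / [5];  Q = [1, 4, 6] / [2, 5] / [3] / [7];  common shape = (3, 2, 1, 1)

Row-insert the values π_1, π_2, … into P one at a time, bumping the leftmost entry strictly greater than the inserted value down to the next row. The recording tableau Q records, in position (i, j), the step at which that cell was added to P.
  Insert 5 (step 1): P = [5];  Q = [1]
  Insert 4 (step 2): P = [4] / [5];  Q = [1] / [2]
  Insert 2 (step 3): P = [2] / [4] / [5];  Q = [1] / [2] / [3]
  Insert 7 (step 4): P = [2, 7] / [4] / [5];  Q = [1, 4] / [2] / [3]
  Insert 3 (step 5): P = [2, 3] / [4, 7] / [5];  Q = [1, 4] / [2, 5] / [3]
  Insert 6 (step 6): P = [2, 3, 6] / [4, 7] / [5];  Q = [1, 4, 6] / [2, 5] / [3]
  Insert 1 (step 7): P = [1, 3, 6] / [2, 7] / [4] / [5];  Q = [1, 4, 6] / [2, 5] / [3] / [7]
Final shape: (3, 2, 1, 1).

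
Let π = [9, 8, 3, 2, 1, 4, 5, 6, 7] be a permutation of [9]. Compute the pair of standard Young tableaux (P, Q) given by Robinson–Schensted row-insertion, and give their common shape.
P = [1, 4, 5, 6, 7] / [2] / [3] / [8] / [9];  Q = [1, 6, 7, 8, 9] / [2] / [3] / [4] / [5];  common shape = (5, 1, 1, 1, 1)

Row-insert the values π_1, π_2, … into P one at a time, bumping the leftmost entry strictly greater than the inserted value down to the next row. The recording tableau Q records, in position (i, j), the step at which that cell was added to P.
  Insert 9 (step 1): P = [9];  Q = [1]
  Insert 8 (step 2): P = [8] / [9];  Q = [1] / [2]
  Insert 3 (step 3): P = [3] / [8] / [9];  Q = [1] / [2] / [3]
  Insert 2 (step 4): P = [2] / [3] / [8] / [9];  Q = [1] / [2] / [3] / [4]
  Insert 1 (step 5): P = [1] / [2] / [3] / [8] / [9];  Q = [1] / [2] / [3] / [4] / [5]
  Insert 4 (step 6): P = [1, 4] / [2] / [3] / [8] / [9];  Q = [1, 6] / [2] / [3] / [4] / [5]
  Insert 5 (step 7): P = [1, 4, 5] / [2] / [3] / [8] / [9];  Q = [1, 6, 7] / [2] / [3] / [4] / [5]
  Insert 6 (step 8): P = [1, 4, 5, 6] / [2] / [3] / [8] / [9];  Q = [1, 6, 7, 8] / [2] / [3] / [4] / [5]
  Insert 7 (step 9): P = [1, 4, 5, 6, 7] / [2] / [3] / [8] / [9];  Q = [1, 6, 7, 8, 9] / [2] / [3] / [4] / [5]
Final shape: (5, 1, 1, 1, 1).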